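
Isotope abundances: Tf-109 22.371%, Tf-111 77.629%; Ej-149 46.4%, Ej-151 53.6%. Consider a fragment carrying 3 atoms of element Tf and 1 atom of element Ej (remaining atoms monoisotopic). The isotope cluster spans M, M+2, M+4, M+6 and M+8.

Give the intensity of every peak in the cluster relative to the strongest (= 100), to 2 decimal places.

Element Tf pattern (n=3): 0.01119583 : 0.11655101 : 0.4044405 : 0.46781266
Element Ej pattern (n=1): 0.4640 : 0.5360
Convolve the two distributions (both contribute in 2-u steps):
  M: 0.01119583×0.4640 = 0.005195
  M+2: 0.01119583×0.5360 + 0.11655101×0.4640 = 0.060081
  M+4: 0.11655101×0.5360 + 0.4044405×0.4640 = 0.250132
  M+6: 0.4044405×0.5360 + 0.46781266×0.4640 = 0.433845
  M+8: 0.46781266×0.5360 = 0.250748
Scale to base peak (0.433845) = 100: 1.20 : 13.85 : 57.65 : 100.00 : 57.80

1.20 : 13.85 : 57.65 : 100.00 : 57.80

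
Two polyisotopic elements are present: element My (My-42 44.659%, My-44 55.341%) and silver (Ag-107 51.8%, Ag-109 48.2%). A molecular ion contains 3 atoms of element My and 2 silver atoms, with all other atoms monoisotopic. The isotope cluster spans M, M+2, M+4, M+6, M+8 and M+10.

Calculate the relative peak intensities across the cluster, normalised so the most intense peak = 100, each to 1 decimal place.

7.3 : 40.7 : 90.5 : 100.0 : 55.0 : 12.0

Element My pattern (n=3): 0.08906908 : 0.33112063 : 0.41032148 : 0.1694888
Silver pattern (n=2): 0.268324 : 0.499352 : 0.232324
Convolve the two distributions (both contribute in 2-u steps):
  M: 0.08906908×0.268324 = 0.023899
  M+2: 0.08906908×0.499352 + 0.33112063×0.268324 = 0.133324
  M+4: 0.08906908×0.232324 + 0.33112063×0.499352 + 0.41032148×0.268324 = 0.296138
  M+6: 0.33112063×0.232324 + 0.41032148×0.499352 + 0.1694888×0.268324 = 0.327300
  M+8: 0.41032148×0.232324 + 0.1694888×0.499352 = 0.179962
  M+10: 0.1694888×0.232324 = 0.039376
Scale to base peak (0.327300) = 100: 7.3 : 40.7 : 90.5 : 100.0 : 55.0 : 12.0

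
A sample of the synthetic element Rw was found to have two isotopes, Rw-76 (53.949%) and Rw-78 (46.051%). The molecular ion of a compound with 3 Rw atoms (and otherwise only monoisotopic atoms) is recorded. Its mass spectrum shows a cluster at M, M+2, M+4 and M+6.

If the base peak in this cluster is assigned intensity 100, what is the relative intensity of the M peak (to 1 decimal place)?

(0.53949 + 0.46051)^3 gives M 0.1570, M+2 0.4021, M+4 0.3432, M+6 0.0977; the largest is M+2.
P(M+2) = C(3,1) × 0.53949^2 × 0.46051^1 = 3 × 0.29104946 × 0.46051 = 0.402094 (base)
P(M) = C(3,0) × 0.53949^3 × 0.46051^0 = 1 × 0.15701827 × 1.0000 = 0.157018
Relative intensity = 0.157018 / 0.402094 × 100 = 39.1

39.1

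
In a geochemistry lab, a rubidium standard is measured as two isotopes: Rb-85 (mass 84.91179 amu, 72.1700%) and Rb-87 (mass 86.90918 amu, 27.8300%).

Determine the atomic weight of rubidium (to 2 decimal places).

85.47 amu

The abundance-weighted mean is 0.721700 × 84.91179 + 0.278300 × 86.90918
= 61.280839 + 24.186825 = 85.467664 amu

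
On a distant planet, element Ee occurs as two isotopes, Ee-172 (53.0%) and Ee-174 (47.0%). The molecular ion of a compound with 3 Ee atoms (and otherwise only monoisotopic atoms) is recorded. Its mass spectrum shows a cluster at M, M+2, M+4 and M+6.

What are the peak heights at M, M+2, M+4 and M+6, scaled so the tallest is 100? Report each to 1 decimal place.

37.6 : 100.0 : 88.7 : 26.2

Expanding (0.530 + 0.470)^3:
P(M) = 0.530^3 = 0.148877
P(M+2) = 3 × 0.530^2 × 0.470^1 = 0.396069
P(M+4) = 3 × 0.530^1 × 0.470^2 = 0.351231
P(M+6) = 0.470^3 = 0.103823
The M+2 peak is largest (0.396069); scaling to 100 gives 37.6 : 100.0 : 88.7 : 26.2.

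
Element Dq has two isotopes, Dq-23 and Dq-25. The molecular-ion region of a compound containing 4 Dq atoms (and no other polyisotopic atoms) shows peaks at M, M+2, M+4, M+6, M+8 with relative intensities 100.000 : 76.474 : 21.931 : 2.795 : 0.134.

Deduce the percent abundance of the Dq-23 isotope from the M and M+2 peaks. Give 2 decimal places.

If p is the fraction of Dq that is Dq-23, then I(M+2)/I(M) = [C(4,1)·p^3·(1−p)] / p^4 = 4·(1−p)/p = 76.474/100.000 = 0.7647
(1−p)/p = 0.7647/4 = 0.1912  ⇒  p = 1/(1 + 0.1912) = 0.8395
Dq-23: 83.95%, Dq-25: 16.05%.

83.95%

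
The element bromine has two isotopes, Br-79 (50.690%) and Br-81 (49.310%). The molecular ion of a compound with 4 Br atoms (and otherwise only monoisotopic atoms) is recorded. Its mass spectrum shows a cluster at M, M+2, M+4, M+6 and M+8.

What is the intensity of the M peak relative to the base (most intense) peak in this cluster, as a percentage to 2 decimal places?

17.61%

Term probabilities: M 0.0660, M+2 0.2569, M+4 0.3749, M+6 0.2431, M+8 0.0591. Base peak = M+4.
P(M+4) = C(4,2) × 0.50690^2 × 0.49310^2 = 6 × 0.25694761 × 0.24314761 = 0.374857 (base)
P(M) = C(4,0) × 0.50690^4 × 0.49310^0 = 1 × 0.06602207 × 1.0000 = 0.066022
Relative intensity = 0.066022 / 0.374857 × 100 = 17.61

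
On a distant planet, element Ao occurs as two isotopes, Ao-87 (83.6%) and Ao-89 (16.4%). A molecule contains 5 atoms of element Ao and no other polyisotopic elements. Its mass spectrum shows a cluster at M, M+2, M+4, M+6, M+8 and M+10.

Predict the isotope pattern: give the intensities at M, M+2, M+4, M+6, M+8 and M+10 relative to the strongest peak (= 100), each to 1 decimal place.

100.0 : 98.1 : 38.5 : 7.5 : 0.7 : 0.0

Each Ao atom is independently Ao-87 (p = 0.836) or Ao-89 (q = 0.164); the cluster is the binomial expansion (p + q)^5.
P(M) = 0.836^5 = 0.408349
P(M+2) = 5 × 0.836^4 × 0.164^1 = 0.400534
P(M+4) = 10 × 0.836^3 × 0.164^2 = 0.157147
P(M+6) = 10 × 0.836^2 × 0.164^3 = 0.030828
P(M+8) = 5 × 0.836^1 × 0.164^4 = 0.003024
P(M+10) = 0.164^5 = 0.000119
The M peak is largest (0.408349); scaling to 100 gives 100.0 : 98.1 : 38.5 : 7.5 : 0.7 : 0.0.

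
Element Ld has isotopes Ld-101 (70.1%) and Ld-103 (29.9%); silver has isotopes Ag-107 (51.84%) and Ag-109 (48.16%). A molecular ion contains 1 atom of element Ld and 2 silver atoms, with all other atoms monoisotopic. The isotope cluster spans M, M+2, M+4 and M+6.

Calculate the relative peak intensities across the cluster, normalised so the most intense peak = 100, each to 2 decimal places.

Element Ld pattern (n=1): 0.7010 : 0.2990
Silver pattern (n=2): 0.26873856 : 0.49932288 : 0.23193856
Convolve the two distributions (both contribute in 2-u steps):
  M: 0.7010×0.26873856 = 0.188386
  M+2: 0.7010×0.49932288 + 0.2990×0.26873856 = 0.430378
  M+4: 0.7010×0.23193856 + 0.2990×0.49932288 = 0.311886
  M+6: 0.2990×0.23193856 = 0.069350
Scale to base peak (0.430378) = 100: 43.77 : 100.00 : 72.47 : 16.11

43.77 : 100.00 : 72.47 : 16.11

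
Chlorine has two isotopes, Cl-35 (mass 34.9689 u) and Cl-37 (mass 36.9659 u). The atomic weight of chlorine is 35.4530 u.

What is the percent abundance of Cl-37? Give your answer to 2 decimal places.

With x = fraction of Cl-35 (so Cl-37 is 1 − x):
34.9689·x + 36.9659·(1 − x) = 35.4530
(34.9689 − 36.9659)·x = 35.4530 − 36.9659
x = -1.5129 / -1.9970 = 0.75759 → 75.76% Cl-35, 24.24% Cl-37.

24.24%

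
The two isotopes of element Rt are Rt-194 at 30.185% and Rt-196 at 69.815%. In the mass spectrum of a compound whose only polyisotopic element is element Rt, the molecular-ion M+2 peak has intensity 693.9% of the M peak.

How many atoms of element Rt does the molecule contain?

3

With n Rt atoms, P(M+2)/P(M) = C(n,1)·p^(n−1)q / p^n = n·q/p = n · 0.69815/0.30185.
n = 6.939 × 0.30185/0.69815 = 3.00 ≈ 3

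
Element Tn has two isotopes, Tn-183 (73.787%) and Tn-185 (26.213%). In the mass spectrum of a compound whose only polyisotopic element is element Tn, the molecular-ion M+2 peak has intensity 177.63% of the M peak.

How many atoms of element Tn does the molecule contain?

For n independent Tn atoms, I(M+2)/I(M) = n · (abundance Tn-185) / (abundance Tn-183) = n · 0.26213/0.73787.
n = 1.7763 × 0.73787/0.26213 = 5.00 ≈ 5

5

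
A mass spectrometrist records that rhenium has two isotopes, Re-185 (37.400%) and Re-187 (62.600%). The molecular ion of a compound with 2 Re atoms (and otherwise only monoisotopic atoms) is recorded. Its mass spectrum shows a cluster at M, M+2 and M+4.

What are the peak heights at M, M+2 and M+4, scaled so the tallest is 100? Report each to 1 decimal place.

Expanding (0.37400 + 0.62600)^2:
P(M) = 0.37400^2 = 0.139876
P(M+2) = 2 × 0.37400^1 × 0.62600^1 = 0.468248
P(M+4) = 0.62600^2 = 0.391876
The M+2 peak is largest (0.468248); scaling to 100 gives 29.9 : 100.0 : 83.7.

29.9 : 100.0 : 83.7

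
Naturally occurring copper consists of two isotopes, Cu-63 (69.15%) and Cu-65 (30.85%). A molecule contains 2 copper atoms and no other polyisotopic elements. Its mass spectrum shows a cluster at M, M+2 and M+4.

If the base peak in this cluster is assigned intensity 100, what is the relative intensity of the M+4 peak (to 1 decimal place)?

Term probabilities: M 0.4782, M+2 0.4267, M+4 0.0952. Base peak = M.
P(M) = C(2,0) × 0.6915^2 × 0.3085^0 = 1 × 0.47817225 × 1.0000 = 0.478172 (base)
P(M+4) = C(2,2) × 0.6915^0 × 0.3085^2 = 1 × 1.0000 × 0.09517225 = 0.095172
Relative intensity = 0.095172 / 0.478172 × 100 = 19.9

19.9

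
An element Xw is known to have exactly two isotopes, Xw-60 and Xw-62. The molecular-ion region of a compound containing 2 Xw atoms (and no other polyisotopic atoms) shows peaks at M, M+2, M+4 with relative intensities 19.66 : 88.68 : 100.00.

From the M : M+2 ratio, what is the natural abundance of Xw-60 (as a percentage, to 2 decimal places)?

Write p for the Xw-60 fraction. I(M+2)/I(M) = [C(2,1)·p^1·(1−p)] / p^2 = 2·(1−p)/p = 88.68/19.66 = 4.5107
(1−p)/p = 4.5107/2 = 2.2553  ⇒  p = 1/(1 + 2.2553) = 0.3072
Xw-60: 30.72%, Xw-62: 69.28%.

30.72%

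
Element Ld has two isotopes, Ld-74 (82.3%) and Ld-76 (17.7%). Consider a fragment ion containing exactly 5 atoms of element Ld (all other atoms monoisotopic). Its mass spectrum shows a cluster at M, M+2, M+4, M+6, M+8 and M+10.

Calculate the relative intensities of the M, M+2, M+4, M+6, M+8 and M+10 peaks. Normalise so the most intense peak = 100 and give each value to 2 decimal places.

92.99 : 100.00 : 43.01 : 9.25 : 0.99 : 0.04

Each Ld atom is independently Ld-74 (p = 0.823) or Ld-76 (q = 0.177); the cluster is the binomial expansion (p + q)^5.
P(M) = 0.823^5 = 0.377571
P(M+2) = 5 × 0.823^4 × 0.177^1 = 0.406015
P(M+4) = 10 × 0.823^3 × 0.177^2 = 0.174641
P(M+6) = 10 × 0.823^2 × 0.177^3 = 0.037559
P(M+8) = 5 × 0.823^1 × 0.177^4 = 0.004039
P(M+10) = 0.177^5 = 0.000174
The M+2 peak is largest (0.406015); scaling to 100 gives 92.99 : 100.00 : 43.01 : 9.25 : 0.99 : 0.04.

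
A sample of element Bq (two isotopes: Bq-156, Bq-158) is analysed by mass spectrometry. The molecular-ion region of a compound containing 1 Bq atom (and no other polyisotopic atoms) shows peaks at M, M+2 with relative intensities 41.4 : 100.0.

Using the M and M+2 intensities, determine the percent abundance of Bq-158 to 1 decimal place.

Let p = fractional abundance of Bq-156. I(M+2)/I(M) = [C(1,1)·p^0·(1−p)] / p^1 = 1·(1−p)/p = 100.0/41.4 = 2.4155
(1−p)/p = 2.4155/1 = 2.4155  ⇒  p = 1/(1 + 2.4155) = 0.2928
Bq-156: 29.3%, Bq-158: 70.7%.

70.7%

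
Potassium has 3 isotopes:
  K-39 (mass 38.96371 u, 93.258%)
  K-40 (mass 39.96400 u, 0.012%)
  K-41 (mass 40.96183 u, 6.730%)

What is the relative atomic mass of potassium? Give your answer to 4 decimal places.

39.0983 u

Average mass = Σ (abundance × isotope mass) = 0.93258 × 38.96371 + 0.00012 × 39.96400 + 0.06730 × 40.96183
= 36.336777 + 0.004796 + 2.756731 = 39.098304 u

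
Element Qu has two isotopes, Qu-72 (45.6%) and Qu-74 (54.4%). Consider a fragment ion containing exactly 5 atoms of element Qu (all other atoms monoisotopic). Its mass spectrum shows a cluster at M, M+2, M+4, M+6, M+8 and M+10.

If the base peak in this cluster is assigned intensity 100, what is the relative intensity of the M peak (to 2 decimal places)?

(0.456 + 0.544)^5 gives M 0.0197, M+2 0.1176, M+4 0.2806, M+6 0.3348, M+8 0.1997, M+10 0.0476; the largest is M+6.
P(M+6) = C(5,3) × 0.456^2 × 0.544^3 = 10 × 0.207936 × 0.16098918 = 0.334754 (base)
P(M) = C(5,0) × 0.456^5 × 0.544^0 = 1 × 0.01971625 × 1.0000 = 0.019716
Relative intensity = 0.019716 / 0.334754 × 100 = 5.89

5.89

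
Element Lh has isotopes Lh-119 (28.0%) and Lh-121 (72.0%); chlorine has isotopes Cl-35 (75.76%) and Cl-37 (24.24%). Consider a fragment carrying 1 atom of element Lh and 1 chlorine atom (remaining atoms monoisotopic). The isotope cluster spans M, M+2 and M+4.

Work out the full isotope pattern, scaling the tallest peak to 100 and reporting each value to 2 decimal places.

34.59 : 100.00 : 28.46

Element Lh pattern (n=1): 0.2800 : 0.7200
Chlorine pattern (n=1): 0.7576 : 0.2424
Convolve the two distributions (both contribute in 2-u steps):
  M: 0.2800×0.7576 = 0.212128
  M+2: 0.2800×0.2424 + 0.7200×0.7576 = 0.613344
  M+4: 0.7200×0.2424 = 0.174528
Scale to base peak (0.613344) = 100: 34.59 : 100.00 : 28.46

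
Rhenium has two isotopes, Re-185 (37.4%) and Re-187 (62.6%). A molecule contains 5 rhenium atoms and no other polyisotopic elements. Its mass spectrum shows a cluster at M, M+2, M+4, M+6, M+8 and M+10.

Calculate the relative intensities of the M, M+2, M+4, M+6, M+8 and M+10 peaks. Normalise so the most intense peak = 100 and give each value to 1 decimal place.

2.1 : 17.8 : 59.7 : 100.0 : 83.7 : 28.0

The 5 Re atoms are independent, so intensities follow the terms of (0.374 + 0.626)^5.
P(M) = 0.374^5 = 0.007317
P(M+2) = 5 × 0.374^4 × 0.626^1 = 0.061239
P(M+4) = 10 × 0.374^3 × 0.626^2 = 0.205005
P(M+6) = 10 × 0.374^2 × 0.626^3 = 0.343136
P(M+8) = 5 × 0.374^1 × 0.626^4 = 0.287170
P(M+10) = 0.626^5 = 0.096133
The M+6 peak is largest (0.343136); scaling to 100 gives 2.1 : 17.8 : 59.7 : 100.0 : 83.7 : 28.0.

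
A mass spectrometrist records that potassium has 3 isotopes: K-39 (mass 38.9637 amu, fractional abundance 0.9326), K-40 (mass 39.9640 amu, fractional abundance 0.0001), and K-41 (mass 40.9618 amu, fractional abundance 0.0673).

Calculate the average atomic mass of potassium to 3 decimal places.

39.098 amu

Weight each isotope mass by its fractional abundance: 0.9326 × 38.9637 + 0.0001 × 39.9640 + 0.0673 × 40.9618
= 36.33755 + 0.00400 + 2.75673 = 39.09828 amu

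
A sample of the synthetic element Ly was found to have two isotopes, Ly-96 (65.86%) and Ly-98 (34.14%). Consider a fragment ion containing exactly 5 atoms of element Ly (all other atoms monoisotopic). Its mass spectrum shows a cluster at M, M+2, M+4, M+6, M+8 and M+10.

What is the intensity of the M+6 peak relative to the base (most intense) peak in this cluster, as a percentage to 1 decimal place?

Binomial terms of (0.6586 + 0.3414)^5: M 0.1239, M+2 0.3212, M+4 0.3330, M+6 0.1726, M+8 0.0447, M+10 0.0046 → M+4 is the base peak.
P(M+4) = C(5,2) × 0.6586^3 × 0.3414^2 = 10 × 0.28567036 × 0.11655396 = 0.332960 (base)
P(M+6) = C(5,3) × 0.6586^2 × 0.3414^3 = 10 × 0.43375396 × 0.03979152 = 0.172597
Relative intensity = 0.172597 / 0.332960 × 100 = 51.8

51.8%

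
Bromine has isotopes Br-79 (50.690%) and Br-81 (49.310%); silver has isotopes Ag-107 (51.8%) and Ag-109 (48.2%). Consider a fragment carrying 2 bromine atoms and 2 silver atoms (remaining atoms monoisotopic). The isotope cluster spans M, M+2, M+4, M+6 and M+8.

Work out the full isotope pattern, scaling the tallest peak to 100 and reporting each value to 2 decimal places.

18.41 : 70.07 : 100.00 : 63.42 : 15.08

Bromine pattern (n=2): 0.25694761 : 0.49990478 : 0.24314761
Silver pattern (n=2): 0.268324 : 0.499352 : 0.232324
Convolve the two distributions (both contribute in 2-u steps):
  M: 0.25694761×0.268324 = 0.068945
  M+2: 0.25694761×0.499352 + 0.49990478×0.268324 = 0.262444
  M+4: 0.25694761×0.232324 + 0.49990478×0.499352 + 0.24314761×0.268324 = 0.374566
  M+6: 0.49990478×0.232324 + 0.24314761×0.499352 = 0.237556
  M+8: 0.24314761×0.232324 = 0.056489
Scale to base peak (0.374566) = 100: 18.41 : 70.07 : 100.00 : 63.42 : 15.08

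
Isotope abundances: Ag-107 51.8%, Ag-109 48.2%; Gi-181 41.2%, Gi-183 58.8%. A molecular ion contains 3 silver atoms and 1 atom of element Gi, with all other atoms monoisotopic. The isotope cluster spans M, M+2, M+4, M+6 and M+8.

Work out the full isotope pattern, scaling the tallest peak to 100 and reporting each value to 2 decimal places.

15.19 : 64.10 : 100.00 : 68.57 : 17.47

Silver pattern (n=3): 0.13899183 : 0.3879965 : 0.3610315 : 0.11198017
Element Gi pattern (n=1): 0.4120 : 0.5880
Convolve the two distributions (both contribute in 2-u steps):
  M: 0.13899183×0.4120 = 0.057265
  M+2: 0.13899183×0.5880 + 0.3879965×0.4120 = 0.241582
  M+4: 0.3879965×0.5880 + 0.3610315×0.4120 = 0.376887
  M+6: 0.3610315×0.5880 + 0.11198017×0.4120 = 0.258422
  M+8: 0.11198017×0.5880 = 0.065844
Scale to base peak (0.376887) = 100: 15.19 : 64.10 : 100.00 : 68.57 : 17.47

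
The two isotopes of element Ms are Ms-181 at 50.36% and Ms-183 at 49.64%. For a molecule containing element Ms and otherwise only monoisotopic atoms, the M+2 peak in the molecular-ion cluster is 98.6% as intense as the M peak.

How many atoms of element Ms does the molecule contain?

With n Ms atoms, P(M+2)/P(M) = C(n,1)·p^(n−1)q / p^n = n·q/p = n · 0.4964/0.5036.
n = 0.986 × 0.5036/0.4964 = 1.00 ≈ 1

1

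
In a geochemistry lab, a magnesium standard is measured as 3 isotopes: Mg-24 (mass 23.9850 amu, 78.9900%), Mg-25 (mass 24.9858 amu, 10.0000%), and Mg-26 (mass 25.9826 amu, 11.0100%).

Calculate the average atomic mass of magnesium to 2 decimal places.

Average mass = Σ (abundance × isotope mass) = 0.789900 × 23.9850 + 0.100000 × 24.9858 + 0.110100 × 25.9826
= 18.94575 + 2.49858 + 2.86068 = 24.30501 amu

24.31 amu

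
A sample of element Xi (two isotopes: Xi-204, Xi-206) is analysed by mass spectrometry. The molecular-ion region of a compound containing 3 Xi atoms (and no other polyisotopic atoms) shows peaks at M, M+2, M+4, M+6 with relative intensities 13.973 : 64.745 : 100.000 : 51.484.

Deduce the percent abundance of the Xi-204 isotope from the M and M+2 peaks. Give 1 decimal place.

39.3%

Write p for the Xi-204 fraction. I(M+2)/I(M) = [C(3,1)·p^2·(1−p)] / p^3 = 3·(1−p)/p = 64.745/13.973 = 4.6336
(1−p)/p = 4.6336/3 = 1.5445  ⇒  p = 1/(1 + 1.5445) = 0.3930
Xi-204: 39.3%, Xi-206: 60.7%.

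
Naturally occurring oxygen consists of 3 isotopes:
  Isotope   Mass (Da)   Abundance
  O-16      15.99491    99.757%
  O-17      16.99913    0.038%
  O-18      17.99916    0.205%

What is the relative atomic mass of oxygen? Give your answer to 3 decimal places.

The abundance-weighted mean is 0.99757 × 15.99491 + 0.00038 × 16.99913 + 0.00205 × 17.99916
= 15.956042 + 0.006460 + 0.036898 = 15.999400 Da

15.999 Da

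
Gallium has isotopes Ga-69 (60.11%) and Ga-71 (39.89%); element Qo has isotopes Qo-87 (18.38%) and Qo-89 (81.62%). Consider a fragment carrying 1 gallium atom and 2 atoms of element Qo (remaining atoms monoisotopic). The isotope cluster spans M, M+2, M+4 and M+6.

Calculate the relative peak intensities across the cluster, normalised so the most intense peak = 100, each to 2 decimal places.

3.90 : 37.27 : 100.00 : 51.09

Gallium pattern (n=1): 0.6011 : 0.3989
Element Qo pattern (n=2): 0.03378244 : 0.30003512 : 0.66618244
Convolve the two distributions (both contribute in 2-u steps):
  M: 0.6011×0.03378244 = 0.020307
  M+2: 0.6011×0.30003512 + 0.3989×0.03378244 = 0.193827
  M+4: 0.6011×0.66618244 + 0.3989×0.30003512 = 0.520126
  M+6: 0.3989×0.66618244 = 0.265740
Scale to base peak (0.520126) = 100: 3.90 : 37.27 : 100.00 : 51.09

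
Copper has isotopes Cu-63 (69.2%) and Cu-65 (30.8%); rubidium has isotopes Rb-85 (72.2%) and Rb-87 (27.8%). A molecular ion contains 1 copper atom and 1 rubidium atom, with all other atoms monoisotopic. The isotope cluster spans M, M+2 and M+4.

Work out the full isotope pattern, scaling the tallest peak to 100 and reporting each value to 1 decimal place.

100.0 : 83.0 : 17.1

Copper pattern (n=1): 0.6920 : 0.3080
Rubidium pattern (n=1): 0.7220 : 0.2780
Convolve the two distributions (both contribute in 2-u steps):
  M: 0.6920×0.7220 = 0.499624
  M+2: 0.6920×0.2780 + 0.3080×0.7220 = 0.414752
  M+4: 0.3080×0.2780 = 0.085624
Scale to base peak (0.499624) = 100: 100.0 : 83.0 : 17.1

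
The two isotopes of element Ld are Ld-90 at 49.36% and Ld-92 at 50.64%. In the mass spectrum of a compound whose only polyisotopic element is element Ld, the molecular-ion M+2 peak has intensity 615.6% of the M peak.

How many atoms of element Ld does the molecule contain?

The M+2/M ratio from n Ld atoms is n · q/p = n · 0.5064/0.4936.
n = 6.156 × 0.4936/0.5064 = 6.00 ≈ 6

6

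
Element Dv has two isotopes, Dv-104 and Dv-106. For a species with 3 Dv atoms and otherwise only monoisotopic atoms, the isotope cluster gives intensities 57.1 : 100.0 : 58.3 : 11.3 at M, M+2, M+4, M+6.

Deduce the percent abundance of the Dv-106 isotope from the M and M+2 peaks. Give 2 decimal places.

36.86%

Let p = fractional abundance of Dv-104. I(M+2)/I(M) = [C(3,1)·p^2·(1−p)] / p^3 = 3·(1−p)/p = 100.0/57.1 = 1.7513
(1−p)/p = 1.7513/3 = 0.5838  ⇒  p = 1/(1 + 0.5838) = 0.6314
Dv-104: 63.14%, Dv-106: 36.86%.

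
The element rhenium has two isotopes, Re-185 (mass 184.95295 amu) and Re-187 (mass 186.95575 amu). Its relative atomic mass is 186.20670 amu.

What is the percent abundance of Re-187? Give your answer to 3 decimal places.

Writing the weighted mean with unknown fraction x of Re-185:
184.95295·x + 186.95575·(1 − x) = 186.20670
(184.95295 − 186.95575)·x = 186.20670 − 186.95575
x = -0.74905 / -2.00280 = 0.37400 → 37.400% Re-185, 62.600% Re-187.

62.600%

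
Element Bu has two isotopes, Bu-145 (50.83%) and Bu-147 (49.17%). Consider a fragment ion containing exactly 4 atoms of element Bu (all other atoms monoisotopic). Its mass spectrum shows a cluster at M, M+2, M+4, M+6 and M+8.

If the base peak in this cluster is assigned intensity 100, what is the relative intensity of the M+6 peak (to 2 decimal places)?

64.49

(0.5083 + 0.4917)^4 gives M 0.0668, M+2 0.2583, M+4 0.3748, M+6 0.2417, M+8 0.0585; the largest is M+4.
P(M+4) = C(4,2) × 0.5083^2 × 0.4917^2 = 6 × 0.25836889 × 0.24176889 = 0.374793 (base)
P(M+6) = C(4,3) × 0.5083^1 × 0.4917^3 = 4 × 0.5083 × 0.11887776 = 0.241702
Relative intensity = 0.241702 / 0.374793 × 100 = 64.49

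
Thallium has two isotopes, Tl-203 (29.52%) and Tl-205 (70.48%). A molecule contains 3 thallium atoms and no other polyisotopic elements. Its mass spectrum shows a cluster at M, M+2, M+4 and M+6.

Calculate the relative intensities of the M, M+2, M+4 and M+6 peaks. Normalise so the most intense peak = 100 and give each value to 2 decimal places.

Expanding (0.2952 + 0.7048)^3:
P(M) = 0.2952^3 = 0.025725
P(M+2) = 3 × 0.2952^2 × 0.7048^1 = 0.184255
P(M+4) = 3 × 0.2952^1 × 0.7048^2 = 0.439916
P(M+6) = 0.7048^3 = 0.350104
The M+4 peak is largest (0.439916); scaling to 100 gives 5.85 : 41.88 : 100.00 : 79.58.

5.85 : 41.88 : 100.00 : 79.58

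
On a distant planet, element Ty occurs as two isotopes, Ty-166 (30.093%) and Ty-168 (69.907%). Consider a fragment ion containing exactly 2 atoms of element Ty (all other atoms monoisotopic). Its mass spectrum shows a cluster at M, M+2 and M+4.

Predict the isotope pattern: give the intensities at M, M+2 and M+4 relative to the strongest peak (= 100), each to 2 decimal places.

18.53 : 86.09 : 100.00

Each Ty atom is independently Ty-166 (p = 0.30093) or Ty-168 (q = 0.69907); the cluster is the binomial expansion (p + q)^2.
P(M) = 0.30093^2 = 0.090559
P(M+2) = 2 × 0.30093^1 × 0.69907^1 = 0.420742
P(M+4) = 0.69907^2 = 0.488699
The M+4 peak is largest (0.488699); scaling to 100 gives 18.53 : 86.09 : 100.00.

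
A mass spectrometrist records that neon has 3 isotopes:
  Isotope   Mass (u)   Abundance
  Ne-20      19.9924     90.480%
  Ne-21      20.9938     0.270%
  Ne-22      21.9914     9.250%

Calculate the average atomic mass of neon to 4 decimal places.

20.1800 u

Average mass = Σ (abundance × isotope mass) = 0.90480 × 19.9924 + 0.00270 × 20.9938 + 0.09250 × 21.9914
= 18.08912 + 0.05668 + 2.03420 = 20.18000 u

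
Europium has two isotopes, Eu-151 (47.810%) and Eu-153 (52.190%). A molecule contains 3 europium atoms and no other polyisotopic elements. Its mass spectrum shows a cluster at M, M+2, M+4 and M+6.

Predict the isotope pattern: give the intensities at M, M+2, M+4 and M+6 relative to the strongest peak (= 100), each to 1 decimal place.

Expanding (0.47810 + 0.52190)^3:
P(M) = 0.47810^3 = 0.109284
P(M+2) = 3 × 0.47810^2 × 0.52190^1 = 0.357887
P(M+4) = 3 × 0.47810^1 × 0.52190^2 = 0.390674
P(M+6) = 0.52190^3 = 0.142155
The M+4 peak is largest (0.390674); scaling to 100 gives 28.0 : 91.6 : 100.0 : 36.4.

28.0 : 91.6 : 100.0 : 36.4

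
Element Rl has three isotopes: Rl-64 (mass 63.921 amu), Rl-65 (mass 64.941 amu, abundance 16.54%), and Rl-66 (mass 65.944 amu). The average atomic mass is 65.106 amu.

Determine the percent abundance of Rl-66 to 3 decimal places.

50.237%

The remaining 83.46% is split between Rl-64 (fraction x) and Rl-66 (fraction 0.8346 − x).
Substituting: 63.921x + 65.944(0.8346 − x) = 54.3647586
(63.921 − 65.944)x = -0.6721038  ⇒  x = 0.33223, y = 0.50237
Rl-64: 33.223%, Rl-66: 50.237%.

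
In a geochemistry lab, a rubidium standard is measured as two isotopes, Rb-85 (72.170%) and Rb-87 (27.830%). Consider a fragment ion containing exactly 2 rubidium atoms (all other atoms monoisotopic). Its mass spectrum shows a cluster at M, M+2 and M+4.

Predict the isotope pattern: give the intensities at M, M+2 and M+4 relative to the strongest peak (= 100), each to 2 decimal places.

The 2 Rb atoms are independent, so intensities follow the terms of (0.72170 + 0.27830)^2.
P(M) = 0.72170^2 = 0.520851
P(M+2) = 2 × 0.72170^1 × 0.27830^1 = 0.401698
P(M+4) = 0.27830^2 = 0.077451
The M peak is largest (0.520851); scaling to 100 gives 100.00 : 77.12 : 14.87.

100.00 : 77.12 : 14.87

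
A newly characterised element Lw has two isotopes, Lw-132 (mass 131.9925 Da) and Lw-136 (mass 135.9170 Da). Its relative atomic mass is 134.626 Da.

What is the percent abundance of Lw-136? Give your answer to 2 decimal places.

67.10%

With x = fraction of Lw-132 (so Lw-136 is 1 − x):
131.9925·x + 135.9170·(1 − x) = 134.626
(131.9925 − 135.9170)·x = 134.626 − 135.9170
x = -1.2910 / -3.9245 = 0.32896 → 32.90% Lw-132, 67.10% Lw-136.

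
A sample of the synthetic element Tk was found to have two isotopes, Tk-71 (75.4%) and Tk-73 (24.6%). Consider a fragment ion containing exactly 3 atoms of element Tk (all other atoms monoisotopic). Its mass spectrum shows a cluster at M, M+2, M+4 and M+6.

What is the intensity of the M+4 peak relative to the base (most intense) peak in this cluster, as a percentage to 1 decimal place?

Binomial terms of (0.754 + 0.246)^3: M 0.4287, M+2 0.4196, M+4 0.1369, M+6 0.0149 → M is the base peak.
P(M) = C(3,0) × 0.754^3 × 0.246^0 = 1 × 0.42866106 × 1.0000 = 0.428661 (base)
P(M+4) = C(3,2) × 0.754^1 × 0.246^2 = 3 × 0.7540 × 0.060516 = 0.136887
Relative intensity = 0.136887 / 0.428661 × 100 = 31.9

31.9%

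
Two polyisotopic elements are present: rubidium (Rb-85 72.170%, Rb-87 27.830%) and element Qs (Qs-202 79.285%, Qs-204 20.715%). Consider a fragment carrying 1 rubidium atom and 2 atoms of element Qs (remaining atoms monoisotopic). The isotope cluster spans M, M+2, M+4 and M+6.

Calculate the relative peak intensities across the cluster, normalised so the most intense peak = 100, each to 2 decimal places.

Rubidium pattern (n=1): 0.7217 : 0.2783
Element Qs pattern (n=2): 0.62861112 : 0.32847776 : 0.04291112
Convolve the two distributions (both contribute in 2-u steps):
  M: 0.7217×0.62861112 = 0.453669
  M+2: 0.7217×0.32847776 + 0.2783×0.62861112 = 0.412005
  M+4: 0.7217×0.04291112 + 0.2783×0.32847776 = 0.122384
  M+6: 0.2783×0.04291112 = 0.011942
Scale to base peak (0.453669) = 100: 100.00 : 90.82 : 26.98 : 2.63

100.00 : 90.82 : 26.98 : 2.63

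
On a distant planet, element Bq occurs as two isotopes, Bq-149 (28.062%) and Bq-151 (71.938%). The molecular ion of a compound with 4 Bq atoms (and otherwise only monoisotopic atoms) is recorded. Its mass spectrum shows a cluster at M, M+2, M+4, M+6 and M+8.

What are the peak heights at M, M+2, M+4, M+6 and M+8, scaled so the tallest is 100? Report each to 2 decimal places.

1.48 : 15.22 : 58.51 : 100.00 : 64.09

Expanding (0.28062 + 0.71938)^4:
P(M) = 0.28062^4 = 0.006201
P(M+2) = 4 × 0.28062^3 × 0.71938^1 = 0.063588
P(M+4) = 6 × 0.28062^2 × 0.71938^2 = 0.244515
P(M+6) = 4 × 0.28062^1 × 0.71938^3 = 0.417882
P(M+8) = 0.71938^4 = 0.267814
The M+6 peak is largest (0.417882); scaling to 100 gives 1.48 : 15.22 : 58.51 : 100.00 : 64.09.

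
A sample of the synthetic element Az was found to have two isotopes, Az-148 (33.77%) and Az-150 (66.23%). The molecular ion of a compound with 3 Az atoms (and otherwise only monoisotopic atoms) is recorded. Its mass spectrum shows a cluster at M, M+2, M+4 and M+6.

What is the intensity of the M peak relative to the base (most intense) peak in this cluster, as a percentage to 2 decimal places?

8.67%

Term probabilities: M 0.0385, M+2 0.2266, M+4 0.4444, M+6 0.2905. Base peak = M+4.
P(M+4) = C(3,2) × 0.3377^1 × 0.6623^2 = 3 × 0.3377 × 0.43864129 = 0.444387 (base)
P(M) = C(3,0) × 0.3377^3 × 0.6623^0 = 1 × 0.03851174 × 1.0000 = 0.038512
Relative intensity = 0.038512 / 0.444387 × 100 = 8.67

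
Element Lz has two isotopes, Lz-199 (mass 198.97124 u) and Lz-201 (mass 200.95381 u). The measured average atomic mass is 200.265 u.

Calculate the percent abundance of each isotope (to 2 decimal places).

Lz-199: 34.74%, Lz-201: 65.26%

Let x be the fractional abundance of Lz-199; then Lz-201 has abundance 1 − x.
198.97124·x + 200.95381·(1 − x) = 200.265
(198.97124 − 200.95381)·x = 200.265 − 200.95381
x = -0.68881 / -1.98257 = 0.34743 → 34.74% Lz-199, 65.26% Lz-201.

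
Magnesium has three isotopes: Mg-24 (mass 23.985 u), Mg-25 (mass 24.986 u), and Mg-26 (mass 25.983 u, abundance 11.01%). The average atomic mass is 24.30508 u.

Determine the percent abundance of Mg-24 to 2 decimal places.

Let x and y be the fractions of Mg-24 and Mg-25. Then x + y = 1 − 0.1101 = 0.8899 and 23.985x + 24.986y = 24.30508 − 0.1101×25.983 = 21.4443517.
Substituting: 23.985x + 24.986(0.8899 − x) = 21.4443517
(23.985 − 24.986)x = -0.7906897  ⇒  x = 0.78990, y = 0.10000
Mg-24: 78.99%, Mg-25: 10.00%.

78.99%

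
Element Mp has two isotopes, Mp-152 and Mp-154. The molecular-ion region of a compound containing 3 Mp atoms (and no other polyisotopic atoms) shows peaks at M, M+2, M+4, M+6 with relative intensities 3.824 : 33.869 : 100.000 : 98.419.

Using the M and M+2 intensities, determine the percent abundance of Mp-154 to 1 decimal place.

74.7%

Write p for the Mp-152 fraction. I(M+2)/I(M) = [C(3,1)·p^2·(1−p)] / p^3 = 3·(1−p)/p = 33.869/3.824 = 8.8570
(1−p)/p = 8.8570/3 = 2.9523  ⇒  p = 1/(1 + 2.9523) = 0.2530
Mp-152: 25.3%, Mp-154: 74.7%.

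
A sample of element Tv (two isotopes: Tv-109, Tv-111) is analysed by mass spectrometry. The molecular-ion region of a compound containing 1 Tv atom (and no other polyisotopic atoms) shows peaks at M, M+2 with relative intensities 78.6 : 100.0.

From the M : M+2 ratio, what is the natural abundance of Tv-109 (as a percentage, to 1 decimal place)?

If p is the fraction of Tv that is Tv-109, then I(M+2)/I(M) = [C(1,1)·p^0·(1−p)] / p^1 = 1·(1−p)/p = 100.0/78.6 = 1.2723
(1−p)/p = 1.2723/1 = 1.2723  ⇒  p = 1/(1 + 1.2723) = 0.4401
Tv-109: 44.0%, Tv-111: 56.0%.

44.0%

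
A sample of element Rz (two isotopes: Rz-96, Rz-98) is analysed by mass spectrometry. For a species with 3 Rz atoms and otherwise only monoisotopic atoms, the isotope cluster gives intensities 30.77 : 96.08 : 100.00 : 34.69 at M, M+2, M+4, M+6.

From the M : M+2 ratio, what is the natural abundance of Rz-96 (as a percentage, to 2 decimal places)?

If p is the fraction of Rz that is Rz-96, then I(M+2)/I(M) = [C(3,1)·p^2·(1−p)] / p^3 = 3·(1−p)/p = 96.08/30.77 = 3.1225
(1−p)/p = 3.1225/3 = 1.0408  ⇒  p = 1/(1 + 1.0408) = 0.4900
Rz-96: 49.00%, Rz-98: 51.00%.

49.00%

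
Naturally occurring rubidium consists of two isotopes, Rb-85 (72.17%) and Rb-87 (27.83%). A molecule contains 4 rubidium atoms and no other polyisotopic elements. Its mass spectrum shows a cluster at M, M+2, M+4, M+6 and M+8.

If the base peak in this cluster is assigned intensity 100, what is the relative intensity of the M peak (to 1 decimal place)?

Binomial terms of (0.7217 + 0.2783)^4: M 0.2713, M+2 0.4184, M+4 0.2420, M+6 0.0622, M+8 0.0060 → M+2 is the base peak.
P(M+2) = C(4,1) × 0.7217^3 × 0.2783^1 = 4 × 0.37589809 × 0.2783 = 0.418450 (base)
P(M) = C(4,0) × 0.7217^4 × 0.2783^0 = 1 × 0.27128565 × 1.0000 = 0.271286
Relative intensity = 0.271286 / 0.418450 × 100 = 64.8

64.8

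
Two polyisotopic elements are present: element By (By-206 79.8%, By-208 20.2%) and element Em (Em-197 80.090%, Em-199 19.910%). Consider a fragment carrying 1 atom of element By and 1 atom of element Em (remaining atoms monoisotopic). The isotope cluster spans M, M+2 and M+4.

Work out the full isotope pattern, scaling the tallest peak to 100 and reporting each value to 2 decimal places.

100.00 : 50.17 : 6.29

Element By pattern (n=1): 0.7980 : 0.2020
Element Em pattern (n=1): 0.8009 : 0.1991
Convolve the two distributions (both contribute in 2-u steps):
  M: 0.7980×0.8009 = 0.639118
  M+2: 0.7980×0.1991 + 0.2020×0.8009 = 0.320664
  M+4: 0.2020×0.1991 = 0.040218
Scale to base peak (0.639118) = 100: 100.00 : 50.17 : 6.29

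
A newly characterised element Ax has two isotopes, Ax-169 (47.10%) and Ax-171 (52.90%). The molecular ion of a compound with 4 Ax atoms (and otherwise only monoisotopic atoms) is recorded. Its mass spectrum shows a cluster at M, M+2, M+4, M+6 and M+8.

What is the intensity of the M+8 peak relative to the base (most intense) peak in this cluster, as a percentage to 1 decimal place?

Binomial terms of (0.4710 + 0.5290)^4: M 0.0492, M+2 0.2211, M+4 0.3725, M+6 0.2789, M+8 0.0783 → M+4 is the base peak.
P(M+4) = C(4,2) × 0.4710^2 × 0.5290^2 = 6 × 0.221841 × 0.279841 = 0.372481 (base)
P(M+8) = C(4,4) × 0.4710^0 × 0.5290^4 = 1 × 1.0000 × 0.07831099 = 0.078311
Relative intensity = 0.078311 / 0.372481 × 100 = 21.0

21.0%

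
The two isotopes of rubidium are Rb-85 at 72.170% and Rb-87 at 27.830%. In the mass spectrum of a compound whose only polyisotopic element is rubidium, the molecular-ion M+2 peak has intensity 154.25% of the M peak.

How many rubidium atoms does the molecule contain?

For n independent Rb atoms, I(M+2)/I(M) = n · (abundance Rb-87) / (abundance Rb-85) = n · 0.27830/0.72170.
n = 1.5425 × 0.72170/0.27830 = 4.00 ≈ 4

4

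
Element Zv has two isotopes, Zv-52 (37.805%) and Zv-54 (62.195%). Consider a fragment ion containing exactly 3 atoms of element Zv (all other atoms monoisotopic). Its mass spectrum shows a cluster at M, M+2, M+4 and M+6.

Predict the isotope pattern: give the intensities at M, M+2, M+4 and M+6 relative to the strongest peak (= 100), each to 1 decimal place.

Each Zv atom is independently Zv-52 (p = 0.37805) or Zv-54 (q = 0.62195); the cluster is the binomial expansion (p + q)^3.
P(M) = 0.37805^3 = 0.054032
P(M+2) = 3 × 0.37805^2 × 0.62195^1 = 0.266671
P(M+4) = 3 × 0.37805^1 × 0.62195^2 = 0.438714
P(M+6) = 0.62195^3 = 0.240584
The M+4 peak is largest (0.438714); scaling to 100 gives 12.3 : 60.8 : 100.0 : 54.8.

12.3 : 60.8 : 100.0 : 54.8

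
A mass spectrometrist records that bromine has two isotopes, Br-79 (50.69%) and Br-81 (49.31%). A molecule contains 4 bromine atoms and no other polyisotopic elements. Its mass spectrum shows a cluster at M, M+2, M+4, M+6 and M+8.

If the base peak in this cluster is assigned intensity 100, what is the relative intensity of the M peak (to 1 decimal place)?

Term probabilities: M 0.0660, M+2 0.2569, M+4 0.3749, M+6 0.2431, M+8 0.0591. Base peak = M+4.
P(M+4) = C(4,2) × 0.5069^2 × 0.4931^2 = 6 × 0.25694761 × 0.24314761 = 0.374857 (base)
P(M) = C(4,0) × 0.5069^4 × 0.4931^0 = 1 × 0.06602207 × 1.0000 = 0.066022
Relative intensity = 0.066022 / 0.374857 × 100 = 17.6

17.6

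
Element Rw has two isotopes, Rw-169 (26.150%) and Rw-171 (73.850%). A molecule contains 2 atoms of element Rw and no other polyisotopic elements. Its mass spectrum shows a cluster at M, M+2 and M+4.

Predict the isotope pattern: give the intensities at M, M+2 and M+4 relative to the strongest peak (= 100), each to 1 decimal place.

Expanding (0.26150 + 0.73850)^2:
P(M) = 0.26150^2 = 0.068382
P(M+2) = 2 × 0.26150^1 × 0.73850^1 = 0.386235
P(M+4) = 0.73850^2 = 0.545382
The M+4 peak is largest (0.545382); scaling to 100 gives 12.5 : 70.8 : 100.0.

12.5 : 70.8 : 100.0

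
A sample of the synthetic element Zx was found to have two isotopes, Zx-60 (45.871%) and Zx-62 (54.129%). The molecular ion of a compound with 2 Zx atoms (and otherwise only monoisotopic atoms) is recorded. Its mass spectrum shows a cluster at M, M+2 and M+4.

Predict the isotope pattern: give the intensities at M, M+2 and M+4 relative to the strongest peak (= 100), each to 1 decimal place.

The 2 Zx atoms are independent, so intensities follow the terms of (0.45871 + 0.54129)^2.
P(M) = 0.45871^2 = 0.210415
P(M+2) = 2 × 0.45871^1 × 0.54129^1 = 0.496590
P(M+4) = 0.54129^2 = 0.292995
The M+2 peak is largest (0.496590); scaling to 100 gives 42.4 : 100.0 : 59.0.

42.4 : 100.0 : 59.0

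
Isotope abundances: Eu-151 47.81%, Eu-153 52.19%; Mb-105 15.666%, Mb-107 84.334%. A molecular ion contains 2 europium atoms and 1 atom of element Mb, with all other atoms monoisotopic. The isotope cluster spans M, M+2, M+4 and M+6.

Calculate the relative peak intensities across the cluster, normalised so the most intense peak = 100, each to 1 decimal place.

Europium pattern (n=2): 0.22857961 : 0.49904078 : 0.27237961
Element Mb pattern (n=1): 0.15666 : 0.84334
Convolve the two distributions (both contribute in 2-u steps):
  M: 0.22857961×0.15666 = 0.035809
  M+2: 0.22857961×0.84334 + 0.49904078×0.15666 = 0.270950
  M+4: 0.49904078×0.84334 + 0.27237961×0.15666 = 0.463532
  M+6: 0.27237961×0.84334 = 0.229709
Scale to base peak (0.463532) = 100: 7.7 : 58.5 : 100.0 : 49.6

7.7 : 58.5 : 100.0 : 49.6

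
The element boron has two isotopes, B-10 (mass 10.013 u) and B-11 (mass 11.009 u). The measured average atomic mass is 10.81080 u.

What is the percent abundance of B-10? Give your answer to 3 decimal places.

19.900%

With x = fraction of B-10 (so B-11 is 1 − x):
10.013·x + 11.009·(1 − x) = 10.81080
(10.013 − 11.009)·x = 10.81080 − 11.009
x = -0.19820 / -0.996 = 0.19900 → 19.900% B-10, 80.100% B-11.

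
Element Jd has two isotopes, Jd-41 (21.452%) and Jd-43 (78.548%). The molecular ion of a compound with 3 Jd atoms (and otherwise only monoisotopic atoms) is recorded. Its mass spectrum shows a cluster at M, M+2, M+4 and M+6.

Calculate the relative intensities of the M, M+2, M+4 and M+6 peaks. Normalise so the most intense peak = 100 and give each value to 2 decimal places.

2.04 : 22.38 : 81.93 : 100.00

Each Jd atom is independently Jd-41 (p = 0.21452) or Jd-43 (q = 0.78548); the cluster is the binomial expansion (p + q)^3.
P(M) = 0.21452^3 = 0.009872
P(M+2) = 3 × 0.21452^2 × 0.78548^1 = 0.108441
P(M+4) = 3 × 0.21452^1 × 0.78548^2 = 0.397063
P(M+6) = 0.78548^3 = 0.484625
The M+6 peak is largest (0.484625); scaling to 100 gives 2.04 : 22.38 : 81.93 : 100.00.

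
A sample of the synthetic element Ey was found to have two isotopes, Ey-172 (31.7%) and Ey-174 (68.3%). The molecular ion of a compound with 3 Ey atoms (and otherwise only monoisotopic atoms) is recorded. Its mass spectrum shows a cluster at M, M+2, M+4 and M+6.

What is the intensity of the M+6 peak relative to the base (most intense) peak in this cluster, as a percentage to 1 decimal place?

Term probabilities: M 0.0319, M+2 0.2059, M+4 0.4436, M+6 0.3186. Base peak = M+4.
P(M+4) = C(3,2) × 0.317^1 × 0.683^2 = 3 × 0.3170 × 0.466489 = 0.443631 (base)
P(M+6) = C(3,3) × 0.317^0 × 0.683^3 = 1 × 1.0000 × 0.31861199 = 0.318612
Relative intensity = 0.318612 / 0.443631 × 100 = 71.8

71.8%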